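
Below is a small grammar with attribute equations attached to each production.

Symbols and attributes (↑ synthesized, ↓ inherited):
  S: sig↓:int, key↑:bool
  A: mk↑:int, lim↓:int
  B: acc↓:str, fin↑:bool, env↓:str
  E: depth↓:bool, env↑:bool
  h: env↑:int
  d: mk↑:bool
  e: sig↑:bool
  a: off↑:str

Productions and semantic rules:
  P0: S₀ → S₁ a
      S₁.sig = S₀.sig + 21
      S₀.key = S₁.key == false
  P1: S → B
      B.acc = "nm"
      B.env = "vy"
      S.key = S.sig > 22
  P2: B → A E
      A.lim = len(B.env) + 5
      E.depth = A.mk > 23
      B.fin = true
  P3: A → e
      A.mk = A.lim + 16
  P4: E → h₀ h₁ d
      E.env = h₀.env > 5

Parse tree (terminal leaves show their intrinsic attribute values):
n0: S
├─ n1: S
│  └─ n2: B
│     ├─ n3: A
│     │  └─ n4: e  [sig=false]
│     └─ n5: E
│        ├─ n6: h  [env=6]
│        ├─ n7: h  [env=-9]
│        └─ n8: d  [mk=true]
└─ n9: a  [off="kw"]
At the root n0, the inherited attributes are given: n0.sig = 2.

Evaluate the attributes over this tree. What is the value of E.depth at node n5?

1. n0.sig = 2  [given at root]
2. n1.sig = 23  [S₀.sig + 21]
3. n2.acc = "nm"  ["nm"]
4. n2.env = "vy"  ["vy"]
5. n3.lim = 7  [len(B.env) + 5]
6. n4.sig = false  [terminal]
7. n3.mk = 23  [A.lim + 16]
8. n5.depth = false  [A.mk > 23]
9. n6.env = 6  [terminal]
10. n7.env = -9  [terminal]
11. n8.mk = true  [terminal]
12. n5.env = true  [h₀.env > 5]
13. n2.fin = true  [true]
14. n1.key = true  [S.sig > 22]
15. n9.off = "kw"  [terminal]
16. n0.key = false  [S₁.key == false]

false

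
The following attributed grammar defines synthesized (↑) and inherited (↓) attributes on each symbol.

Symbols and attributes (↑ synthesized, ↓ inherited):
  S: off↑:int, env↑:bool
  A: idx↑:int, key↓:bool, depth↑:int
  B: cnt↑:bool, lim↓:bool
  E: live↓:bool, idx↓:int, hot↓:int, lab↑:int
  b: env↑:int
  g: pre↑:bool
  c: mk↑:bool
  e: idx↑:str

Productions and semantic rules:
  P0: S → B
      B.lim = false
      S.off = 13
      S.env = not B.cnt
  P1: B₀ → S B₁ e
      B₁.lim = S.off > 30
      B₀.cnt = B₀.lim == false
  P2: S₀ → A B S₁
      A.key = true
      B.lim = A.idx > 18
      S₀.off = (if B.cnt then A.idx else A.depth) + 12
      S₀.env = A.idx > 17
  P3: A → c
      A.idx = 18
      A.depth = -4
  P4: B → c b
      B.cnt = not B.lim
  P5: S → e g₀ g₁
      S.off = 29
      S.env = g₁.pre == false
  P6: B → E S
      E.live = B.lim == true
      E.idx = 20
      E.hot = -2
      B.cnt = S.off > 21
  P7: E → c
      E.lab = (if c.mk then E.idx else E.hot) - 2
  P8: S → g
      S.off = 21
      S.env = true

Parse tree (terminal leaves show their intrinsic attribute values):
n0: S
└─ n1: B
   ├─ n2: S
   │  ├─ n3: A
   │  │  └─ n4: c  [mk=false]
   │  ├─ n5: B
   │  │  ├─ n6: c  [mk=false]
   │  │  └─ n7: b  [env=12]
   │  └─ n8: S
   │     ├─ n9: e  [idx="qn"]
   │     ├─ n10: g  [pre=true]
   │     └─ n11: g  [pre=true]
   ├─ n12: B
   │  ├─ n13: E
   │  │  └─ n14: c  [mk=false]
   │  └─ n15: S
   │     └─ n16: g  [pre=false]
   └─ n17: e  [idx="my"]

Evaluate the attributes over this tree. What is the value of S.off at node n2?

30

1. n1.lim = false  [false]
2. n3.key = true  [true]
3. n4.mk = false  [terminal]
4. n3.idx = 18  [18]
5. n3.depth = -4  [-4]
6. n5.lim = false  [A.idx > 18]
7. n6.mk = false  [terminal]
8. n7.env = 12  [terminal]
9. n5.cnt = true  [not B.lim]
10. n9.idx = "qn"  [terminal]
11. n10.pre = true  [terminal]
12. n11.pre = true  [terminal]
13. n8.off = 29  [29]
14. n8.env = false  [g₁.pre == false]
15. n2.off = 30  [(if B.cnt then A.idx else A.depth) + 12]
16. n2.env = true  [A.idx > 17]
17. n12.lim = false  [S.off > 30]
18. n13.live = false  [B.lim == true]
19. n13.idx = 20  [20]
20. n13.hot = -2  [-2]
21. n14.mk = false  [terminal]
22. n13.lab = -4  [(if c.mk then E.idx else E.hot) - 2]
23. n16.pre = false  [terminal]
24. n15.off = 21  [21]
25. n15.env = true  [true]
26. n12.cnt = false  [S.off > 21]
27. n17.idx = "my"  [terminal]
28. n1.cnt = true  [B₀.lim == false]
29. n0.off = 13  [13]
30. n0.env = false  [not B.cnt]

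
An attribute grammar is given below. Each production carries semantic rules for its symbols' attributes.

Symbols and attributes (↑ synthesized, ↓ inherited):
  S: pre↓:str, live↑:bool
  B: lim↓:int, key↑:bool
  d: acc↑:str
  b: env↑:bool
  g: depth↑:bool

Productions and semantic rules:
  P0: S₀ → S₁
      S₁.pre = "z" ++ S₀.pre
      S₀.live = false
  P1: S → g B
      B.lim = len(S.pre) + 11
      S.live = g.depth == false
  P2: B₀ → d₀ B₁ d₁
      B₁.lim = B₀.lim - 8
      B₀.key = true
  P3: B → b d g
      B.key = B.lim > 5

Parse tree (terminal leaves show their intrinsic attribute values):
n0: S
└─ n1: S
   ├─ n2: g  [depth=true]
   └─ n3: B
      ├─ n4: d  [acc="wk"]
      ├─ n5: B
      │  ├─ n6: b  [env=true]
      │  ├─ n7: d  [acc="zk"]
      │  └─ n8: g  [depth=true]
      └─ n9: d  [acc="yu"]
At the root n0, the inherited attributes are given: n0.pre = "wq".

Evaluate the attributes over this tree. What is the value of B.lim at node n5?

1. n0.pre = "wq"  [given at root]
2. n1.pre = "zwq"  ["z" ++ S₀.pre]
3. n2.depth = true  [terminal]
4. n3.lim = 14  [len(S.pre) + 11]
5. n4.acc = "wk"  [terminal]
6. n5.lim = 6  [B₀.lim - 8]
7. n6.env = true  [terminal]
8. n7.acc = "zk"  [terminal]
9. n8.depth = true  [terminal]
10. n5.key = true  [B.lim > 5]
11. n9.acc = "yu"  [terminal]
12. n3.key = true  [true]
13. n1.live = false  [g.depth == false]
14. n0.live = false  [false]

6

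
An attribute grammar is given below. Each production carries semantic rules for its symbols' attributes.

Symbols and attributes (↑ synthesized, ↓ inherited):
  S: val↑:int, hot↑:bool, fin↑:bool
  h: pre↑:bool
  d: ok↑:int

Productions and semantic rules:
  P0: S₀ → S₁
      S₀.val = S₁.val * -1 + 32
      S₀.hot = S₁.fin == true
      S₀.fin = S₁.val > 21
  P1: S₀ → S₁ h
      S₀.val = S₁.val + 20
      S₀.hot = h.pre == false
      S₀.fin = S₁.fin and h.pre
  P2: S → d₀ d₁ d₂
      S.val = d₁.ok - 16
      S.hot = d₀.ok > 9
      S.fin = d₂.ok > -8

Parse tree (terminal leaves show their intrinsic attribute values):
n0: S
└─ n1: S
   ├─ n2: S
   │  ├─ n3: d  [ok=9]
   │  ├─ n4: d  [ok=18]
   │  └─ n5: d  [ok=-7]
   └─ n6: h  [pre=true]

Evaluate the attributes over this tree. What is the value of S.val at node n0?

10

1. n3.ok = 9  [terminal]
2. n4.ok = 18  [terminal]
3. n5.ok = -7  [terminal]
4. n2.val = 2  [d₁.ok - 16]
5. n2.hot = false  [d₀.ok > 9]
6. n2.fin = true  [d₂.ok > -8]
7. n6.pre = true  [terminal]
8. n1.val = 22  [S₁.val + 20]
9. n1.hot = false  [h.pre == false]
10. n1.fin = true  [S₁.fin and h.pre]
11. n0.val = 10  [S₁.val * -1 + 32]
12. n0.hot = true  [S₁.fin == true]
13. n0.fin = true  [S₁.val > 21]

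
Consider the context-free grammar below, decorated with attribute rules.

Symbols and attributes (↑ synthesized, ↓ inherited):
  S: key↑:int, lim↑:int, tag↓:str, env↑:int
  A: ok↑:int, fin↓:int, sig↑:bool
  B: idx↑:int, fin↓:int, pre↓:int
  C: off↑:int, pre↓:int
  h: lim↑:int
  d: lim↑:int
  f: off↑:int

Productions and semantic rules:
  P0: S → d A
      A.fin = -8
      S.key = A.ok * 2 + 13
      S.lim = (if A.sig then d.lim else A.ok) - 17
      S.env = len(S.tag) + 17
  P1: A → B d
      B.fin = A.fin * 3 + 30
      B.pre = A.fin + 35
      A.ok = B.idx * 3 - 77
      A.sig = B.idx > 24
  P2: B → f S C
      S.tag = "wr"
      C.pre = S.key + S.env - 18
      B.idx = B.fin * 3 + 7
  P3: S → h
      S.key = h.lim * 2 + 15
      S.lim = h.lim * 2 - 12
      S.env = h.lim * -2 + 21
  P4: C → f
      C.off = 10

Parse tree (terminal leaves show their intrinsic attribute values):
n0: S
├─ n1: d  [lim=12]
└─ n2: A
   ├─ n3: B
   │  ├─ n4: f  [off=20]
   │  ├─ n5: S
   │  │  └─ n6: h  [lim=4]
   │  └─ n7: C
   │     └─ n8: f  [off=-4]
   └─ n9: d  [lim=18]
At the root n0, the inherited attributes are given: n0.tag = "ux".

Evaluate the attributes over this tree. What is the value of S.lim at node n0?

1. n0.tag = "ux"  [given at root]
2. n1.lim = 12  [terminal]
3. n2.fin = -8  [-8]
4. n3.fin = 6  [A.fin * 3 + 30]
5. n3.pre = 27  [A.fin + 35]
6. n4.off = 20  [terminal]
7. n5.tag = "wr"  ["wr"]
8. n6.lim = 4  [terminal]
9. n5.key = 23  [h.lim * 2 + 15]
10. n5.lim = -4  [h.lim * 2 - 12]
11. n5.env = 13  [h.lim * -2 + 21]
12. n7.pre = 18  [S.key + S.env - 18]
13. n8.off = -4  [terminal]
14. n7.off = 10  [10]
15. n3.idx = 25  [B.fin * 3 + 7]
16. n9.lim = 18  [terminal]
17. n2.ok = -2  [B.idx * 3 - 77]
18. n2.sig = true  [B.idx > 24]
19. n0.key = 9  [A.ok * 2 + 13]
20. n0.lim = -5  [(if A.sig then d.lim else A.ok) - 17]
21. n0.env = 19  [len(S.tag) + 17]

-5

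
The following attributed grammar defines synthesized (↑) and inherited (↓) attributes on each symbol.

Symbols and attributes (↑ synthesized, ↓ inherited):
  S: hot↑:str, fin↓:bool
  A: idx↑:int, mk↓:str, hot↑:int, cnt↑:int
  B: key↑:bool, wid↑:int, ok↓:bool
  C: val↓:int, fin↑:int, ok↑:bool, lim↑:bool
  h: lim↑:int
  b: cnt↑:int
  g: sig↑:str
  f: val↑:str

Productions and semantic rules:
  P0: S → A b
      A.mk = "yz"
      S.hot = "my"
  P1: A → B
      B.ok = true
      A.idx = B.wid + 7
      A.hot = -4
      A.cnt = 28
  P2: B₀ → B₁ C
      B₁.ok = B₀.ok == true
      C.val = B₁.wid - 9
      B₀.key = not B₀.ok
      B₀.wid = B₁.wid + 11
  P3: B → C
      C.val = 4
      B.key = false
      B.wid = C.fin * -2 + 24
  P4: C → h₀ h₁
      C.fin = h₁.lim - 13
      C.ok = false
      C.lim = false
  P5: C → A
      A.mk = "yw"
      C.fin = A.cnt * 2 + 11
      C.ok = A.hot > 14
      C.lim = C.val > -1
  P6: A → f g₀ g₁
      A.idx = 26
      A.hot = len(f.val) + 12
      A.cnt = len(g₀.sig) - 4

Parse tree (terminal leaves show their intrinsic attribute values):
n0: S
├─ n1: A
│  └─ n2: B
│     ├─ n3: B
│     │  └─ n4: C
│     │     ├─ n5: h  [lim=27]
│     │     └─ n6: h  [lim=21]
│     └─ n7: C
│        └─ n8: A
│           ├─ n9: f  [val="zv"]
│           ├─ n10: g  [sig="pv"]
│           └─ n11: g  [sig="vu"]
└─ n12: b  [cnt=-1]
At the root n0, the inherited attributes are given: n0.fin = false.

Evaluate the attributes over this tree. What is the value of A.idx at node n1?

26

1. n0.fin = false  [given at root]
2. n1.mk = "yz"  ["yz"]
3. n2.ok = true  [true]
4. n3.ok = true  [B₀.ok == true]
5. n4.val = 4  [4]
6. n5.lim = 27  [terminal]
7. n6.lim = 21  [terminal]
8. n4.fin = 8  [h₁.lim - 13]
9. n4.ok = false  [false]
10. n4.lim = false  [false]
11. n3.key = false  [false]
12. n3.wid = 8  [C.fin * -2 + 24]
13. n7.val = -1  [B₁.wid - 9]
14. n8.mk = "yw"  ["yw"]
15. n9.val = "zv"  [terminal]
16. n10.sig = "pv"  [terminal]
17. n11.sig = "vu"  [terminal]
18. n8.idx = 26  [26]
19. n8.hot = 14  [len(f.val) + 12]
20. n8.cnt = -2  [len(g₀.sig) - 4]
21. n7.fin = 7  [A.cnt * 2 + 11]
22. n7.ok = false  [A.hot > 14]
23. n7.lim = false  [C.val > -1]
24. n2.key = false  [not B₀.ok]
25. n2.wid = 19  [B₁.wid + 11]
26. n1.idx = 26  [B.wid + 7]
27. n1.hot = -4  [-4]
28. n1.cnt = 28  [28]
29. n12.cnt = -1  [terminal]
30. n0.hot = "my"  ["my"]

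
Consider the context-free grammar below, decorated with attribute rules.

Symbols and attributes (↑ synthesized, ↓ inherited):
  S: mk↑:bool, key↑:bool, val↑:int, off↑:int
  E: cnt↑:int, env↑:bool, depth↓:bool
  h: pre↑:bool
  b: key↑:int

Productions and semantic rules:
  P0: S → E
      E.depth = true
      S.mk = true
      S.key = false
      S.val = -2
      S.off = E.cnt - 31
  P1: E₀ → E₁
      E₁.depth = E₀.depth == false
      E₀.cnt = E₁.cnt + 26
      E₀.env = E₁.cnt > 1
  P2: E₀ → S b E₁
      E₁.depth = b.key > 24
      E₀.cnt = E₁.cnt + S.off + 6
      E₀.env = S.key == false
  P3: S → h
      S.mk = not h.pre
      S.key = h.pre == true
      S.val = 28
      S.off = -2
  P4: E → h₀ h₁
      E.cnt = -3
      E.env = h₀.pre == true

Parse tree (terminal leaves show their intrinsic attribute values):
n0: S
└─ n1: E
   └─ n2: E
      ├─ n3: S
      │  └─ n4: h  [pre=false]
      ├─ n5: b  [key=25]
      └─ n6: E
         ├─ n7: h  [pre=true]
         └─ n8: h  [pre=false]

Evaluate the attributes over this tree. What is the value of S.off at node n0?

1. n1.depth = true  [true]
2. n2.depth = false  [E₀.depth == false]
3. n4.pre = false  [terminal]
4. n3.mk = true  [not h.pre]
5. n3.key = false  [h.pre == true]
6. n3.val = 28  [28]
7. n3.off = -2  [-2]
8. n5.key = 25  [terminal]
9. n6.depth = true  [b.key > 24]
10. n7.pre = true  [terminal]
11. n8.pre = false  [terminal]
12. n6.cnt = -3  [-3]
13. n6.env = true  [h₀.pre == true]
14. n2.cnt = 1  [E₁.cnt + S.off + 6]
15. n2.env = true  [S.key == false]
16. n1.cnt = 27  [E₁.cnt + 26]
17. n1.env = false  [E₁.cnt > 1]
18. n0.mk = true  [true]
19. n0.key = false  [false]
20. n0.val = -2  [-2]
21. n0.off = -4  [E.cnt - 31]

-4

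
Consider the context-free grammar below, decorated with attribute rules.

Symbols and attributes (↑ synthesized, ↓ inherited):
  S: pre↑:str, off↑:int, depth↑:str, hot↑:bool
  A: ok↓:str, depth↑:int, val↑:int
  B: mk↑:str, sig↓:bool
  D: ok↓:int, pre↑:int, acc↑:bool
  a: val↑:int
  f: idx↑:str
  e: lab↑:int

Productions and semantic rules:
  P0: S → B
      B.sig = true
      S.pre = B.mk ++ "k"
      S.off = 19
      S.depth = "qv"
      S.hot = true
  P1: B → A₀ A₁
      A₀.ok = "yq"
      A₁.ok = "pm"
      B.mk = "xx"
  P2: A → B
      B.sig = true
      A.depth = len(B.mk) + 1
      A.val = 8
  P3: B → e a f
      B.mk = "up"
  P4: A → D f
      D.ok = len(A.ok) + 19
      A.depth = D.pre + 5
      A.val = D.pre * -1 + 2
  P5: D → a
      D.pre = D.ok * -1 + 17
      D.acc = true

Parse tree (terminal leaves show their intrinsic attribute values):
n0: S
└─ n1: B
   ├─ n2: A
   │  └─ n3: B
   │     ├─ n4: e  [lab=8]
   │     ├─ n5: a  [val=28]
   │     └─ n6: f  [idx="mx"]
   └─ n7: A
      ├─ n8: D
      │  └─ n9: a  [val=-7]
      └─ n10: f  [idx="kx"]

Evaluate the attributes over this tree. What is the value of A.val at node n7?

6

1. n1.sig = true  [true]
2. n2.ok = "yq"  ["yq"]
3. n3.sig = true  [true]
4. n4.lab = 8  [terminal]
5. n5.val = 28  [terminal]
6. n6.idx = "mx"  [terminal]
7. n3.mk = "up"  ["up"]
8. n2.depth = 3  [len(B.mk) + 1]
9. n2.val = 8  [8]
10. n7.ok = "pm"  ["pm"]
11. n8.ok = 21  [len(A.ok) + 19]
12. n9.val = -7  [terminal]
13. n8.pre = -4  [D.ok * -1 + 17]
14. n8.acc = true  [true]
15. n10.idx = "kx"  [terminal]
16. n7.depth = 1  [D.pre + 5]
17. n7.val = 6  [D.pre * -1 + 2]
18. n1.mk = "xx"  ["xx"]
19. n0.pre = "xxk"  [B.mk ++ "k"]
20. n0.off = 19  [19]
21. n0.depth = "qv"  ["qv"]
22. n0.hot = true  [true]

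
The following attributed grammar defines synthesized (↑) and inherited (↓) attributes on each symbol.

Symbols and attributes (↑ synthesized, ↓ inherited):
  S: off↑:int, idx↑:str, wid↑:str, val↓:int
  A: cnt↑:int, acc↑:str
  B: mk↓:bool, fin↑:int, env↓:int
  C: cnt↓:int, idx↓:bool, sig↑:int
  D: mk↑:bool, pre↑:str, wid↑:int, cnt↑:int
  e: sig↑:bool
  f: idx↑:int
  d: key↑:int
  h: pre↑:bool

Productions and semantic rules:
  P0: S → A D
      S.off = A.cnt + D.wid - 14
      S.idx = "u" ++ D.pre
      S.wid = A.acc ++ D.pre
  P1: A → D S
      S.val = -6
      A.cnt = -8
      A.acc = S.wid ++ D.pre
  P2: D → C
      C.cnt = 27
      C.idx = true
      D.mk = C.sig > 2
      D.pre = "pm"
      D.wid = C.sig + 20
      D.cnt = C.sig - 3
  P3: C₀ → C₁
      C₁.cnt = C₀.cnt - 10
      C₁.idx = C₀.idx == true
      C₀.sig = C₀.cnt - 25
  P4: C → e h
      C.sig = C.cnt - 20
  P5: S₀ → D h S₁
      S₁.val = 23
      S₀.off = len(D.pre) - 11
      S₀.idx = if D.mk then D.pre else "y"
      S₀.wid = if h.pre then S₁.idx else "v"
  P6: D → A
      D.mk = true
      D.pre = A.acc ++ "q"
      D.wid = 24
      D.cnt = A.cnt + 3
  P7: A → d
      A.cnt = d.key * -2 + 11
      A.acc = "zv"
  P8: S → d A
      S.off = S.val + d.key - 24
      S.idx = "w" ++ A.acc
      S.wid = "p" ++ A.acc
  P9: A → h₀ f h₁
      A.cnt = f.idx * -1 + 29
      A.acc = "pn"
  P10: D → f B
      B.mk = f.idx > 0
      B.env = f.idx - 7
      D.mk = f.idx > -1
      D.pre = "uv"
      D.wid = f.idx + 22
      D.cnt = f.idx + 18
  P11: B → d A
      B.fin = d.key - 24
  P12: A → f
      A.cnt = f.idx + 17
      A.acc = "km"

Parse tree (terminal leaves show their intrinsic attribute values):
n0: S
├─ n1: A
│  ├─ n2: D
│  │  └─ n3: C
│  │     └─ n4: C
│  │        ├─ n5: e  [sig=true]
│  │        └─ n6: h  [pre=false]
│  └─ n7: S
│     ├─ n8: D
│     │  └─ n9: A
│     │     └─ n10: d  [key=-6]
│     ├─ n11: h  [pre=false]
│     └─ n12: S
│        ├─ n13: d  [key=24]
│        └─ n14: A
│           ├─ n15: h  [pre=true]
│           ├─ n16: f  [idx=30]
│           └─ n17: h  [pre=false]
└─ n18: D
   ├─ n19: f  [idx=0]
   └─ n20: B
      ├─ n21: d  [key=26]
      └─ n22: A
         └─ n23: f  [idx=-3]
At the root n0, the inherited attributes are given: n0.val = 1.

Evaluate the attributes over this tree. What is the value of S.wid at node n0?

"vpmuv"

1. n0.val = 1  [given at root]
2. n3.cnt = 27  [27]
3. n3.idx = true  [true]
4. n4.cnt = 17  [C₀.cnt - 10]
5. n4.idx = true  [C₀.idx == true]
6. n5.sig = true  [terminal]
7. n6.pre = false  [terminal]
8. n4.sig = -3  [C.cnt - 20]
9. n3.sig = 2  [C₀.cnt - 25]
10. n2.mk = false  [C.sig > 2]
11. n2.pre = "pm"  ["pm"]
12. n2.wid = 22  [C.sig + 20]
13. n2.cnt = -1  [C.sig - 3]
14. n7.val = -6  [-6]
15. n10.key = -6  [terminal]
16. n9.cnt = 23  [d.key * -2 + 11]
17. n9.acc = "zv"  ["zv"]
18. n8.mk = true  [true]
19. n8.pre = "zvq"  [A.acc ++ "q"]
20. n8.wid = 24  [24]
21. n8.cnt = 26  [A.cnt + 3]
22. n11.pre = false  [terminal]
23. n12.val = 23  [23]
24. n13.key = 24  [terminal]
25. n15.pre = true  [terminal]
26. n16.idx = 30  [terminal]
27. n17.pre = false  [terminal]
28. n14.cnt = -1  [f.idx * -1 + 29]
29. n14.acc = "pn"  ["pn"]
30. n12.off = 23  [S.val + d.key - 24]
31. n12.idx = "wpn"  ["w" ++ A.acc]
32. n12.wid = "ppn"  ["p" ++ A.acc]
33. n7.off = -8  [len(D.pre) - 11]
34. n7.idx = "zvq"  [if D.mk then D.pre else "y"]
35. n7.wid = "v"  [if h.pre then S₁.idx else "v"]
36. n1.cnt = -8  [-8]
37. n1.acc = "vpm"  [S.wid ++ D.pre]
38. n19.idx = 0  [terminal]
39. n20.mk = false  [f.idx > 0]
40. n20.env = -7  [f.idx - 7]
41. n21.key = 26  [terminal]
42. n23.idx = -3  [terminal]
43. n22.cnt = 14  [f.idx + 17]
44. n22.acc = "km"  ["km"]
45. n20.fin = 2  [d.key - 24]
46. n18.mk = true  [f.idx > -1]
47. n18.pre = "uv"  ["uv"]
48. n18.wid = 22  [f.idx + 22]
49. n18.cnt = 18  [f.idx + 18]
50. n0.off = 0  [A.cnt + D.wid - 14]
51. n0.idx = "uuv"  ["u" ++ D.pre]
52. n0.wid = "vpmuv"  [A.acc ++ D.pre]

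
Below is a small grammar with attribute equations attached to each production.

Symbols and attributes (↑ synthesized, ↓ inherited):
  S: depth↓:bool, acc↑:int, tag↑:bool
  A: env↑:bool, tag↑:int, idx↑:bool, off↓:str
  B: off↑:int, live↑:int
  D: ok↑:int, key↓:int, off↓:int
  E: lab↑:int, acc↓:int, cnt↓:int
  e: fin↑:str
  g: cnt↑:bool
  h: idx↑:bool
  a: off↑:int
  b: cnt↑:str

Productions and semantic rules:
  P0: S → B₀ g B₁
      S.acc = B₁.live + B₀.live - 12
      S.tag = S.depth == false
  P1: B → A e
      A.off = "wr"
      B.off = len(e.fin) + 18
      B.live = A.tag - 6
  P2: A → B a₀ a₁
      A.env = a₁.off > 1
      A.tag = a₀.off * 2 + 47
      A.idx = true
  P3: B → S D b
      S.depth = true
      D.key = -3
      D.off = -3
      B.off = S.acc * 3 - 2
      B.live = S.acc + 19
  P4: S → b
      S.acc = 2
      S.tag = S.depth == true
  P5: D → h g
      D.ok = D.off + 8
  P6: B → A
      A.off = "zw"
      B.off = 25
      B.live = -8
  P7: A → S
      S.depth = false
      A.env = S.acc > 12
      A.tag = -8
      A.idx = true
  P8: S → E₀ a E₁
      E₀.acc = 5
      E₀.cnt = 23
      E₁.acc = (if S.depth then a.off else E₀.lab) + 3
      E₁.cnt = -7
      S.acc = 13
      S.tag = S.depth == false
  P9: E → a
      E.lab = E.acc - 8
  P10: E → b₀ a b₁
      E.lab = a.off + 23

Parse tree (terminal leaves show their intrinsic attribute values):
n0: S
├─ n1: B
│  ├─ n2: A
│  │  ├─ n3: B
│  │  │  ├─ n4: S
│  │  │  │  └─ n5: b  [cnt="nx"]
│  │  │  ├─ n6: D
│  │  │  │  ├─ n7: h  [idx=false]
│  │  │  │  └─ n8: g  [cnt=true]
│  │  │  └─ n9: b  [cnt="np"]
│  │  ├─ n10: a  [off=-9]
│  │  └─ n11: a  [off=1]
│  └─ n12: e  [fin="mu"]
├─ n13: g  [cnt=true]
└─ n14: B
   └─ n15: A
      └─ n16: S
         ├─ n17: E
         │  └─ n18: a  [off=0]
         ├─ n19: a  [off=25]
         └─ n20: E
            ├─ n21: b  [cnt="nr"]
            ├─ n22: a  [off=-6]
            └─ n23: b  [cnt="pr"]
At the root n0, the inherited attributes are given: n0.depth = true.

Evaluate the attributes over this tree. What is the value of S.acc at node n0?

3

1. n0.depth = true  [given at root]
2. n2.off = "wr"  ["wr"]
3. n4.depth = true  [true]
4. n5.cnt = "nx"  [terminal]
5. n4.acc = 2  [2]
6. n4.tag = true  [S.depth == true]
7. n6.key = -3  [-3]
8. n6.off = -3  [-3]
9. n7.idx = false  [terminal]
10. n8.cnt = true  [terminal]
11. n6.ok = 5  [D.off + 8]
12. n9.cnt = "np"  [terminal]
13. n3.off = 4  [S.acc * 3 - 2]
14. n3.live = 21  [S.acc + 19]
15. n10.off = -9  [terminal]
16. n11.off = 1  [terminal]
17. n2.env = false  [a₁.off > 1]
18. n2.tag = 29  [a₀.off * 2 + 47]
19. n2.idx = true  [true]
20. n12.fin = "mu"  [terminal]
21. n1.off = 20  [len(e.fin) + 18]
22. n1.live = 23  [A.tag - 6]
23. n13.cnt = true  [terminal]
24. n15.off = "zw"  ["zw"]
25. n16.depth = false  [false]
26. n17.acc = 5  [5]
27. n17.cnt = 23  [23]
28. n18.off = 0  [terminal]
29. n17.lab = -3  [E.acc - 8]
30. n19.off = 25  [terminal]
31. n20.acc = 0  [(if S.depth then a.off else E₀.lab) + 3]
32. n20.cnt = -7  [-7]
33. n21.cnt = "nr"  [terminal]
34. n22.off = -6  [terminal]
35. n23.cnt = "pr"  [terminal]
36. n20.lab = 17  [a.off + 23]
37. n16.acc = 13  [13]
38. n16.tag = true  [S.depth == false]
39. n15.env = true  [S.acc > 12]
40. n15.tag = -8  [-8]
41. n15.idx = true  [true]
42. n14.off = 25  [25]
43. n14.live = -8  [-8]
44. n0.acc = 3  [B₁.live + B₀.live - 12]
45. n0.tag = false  [S.depth == false]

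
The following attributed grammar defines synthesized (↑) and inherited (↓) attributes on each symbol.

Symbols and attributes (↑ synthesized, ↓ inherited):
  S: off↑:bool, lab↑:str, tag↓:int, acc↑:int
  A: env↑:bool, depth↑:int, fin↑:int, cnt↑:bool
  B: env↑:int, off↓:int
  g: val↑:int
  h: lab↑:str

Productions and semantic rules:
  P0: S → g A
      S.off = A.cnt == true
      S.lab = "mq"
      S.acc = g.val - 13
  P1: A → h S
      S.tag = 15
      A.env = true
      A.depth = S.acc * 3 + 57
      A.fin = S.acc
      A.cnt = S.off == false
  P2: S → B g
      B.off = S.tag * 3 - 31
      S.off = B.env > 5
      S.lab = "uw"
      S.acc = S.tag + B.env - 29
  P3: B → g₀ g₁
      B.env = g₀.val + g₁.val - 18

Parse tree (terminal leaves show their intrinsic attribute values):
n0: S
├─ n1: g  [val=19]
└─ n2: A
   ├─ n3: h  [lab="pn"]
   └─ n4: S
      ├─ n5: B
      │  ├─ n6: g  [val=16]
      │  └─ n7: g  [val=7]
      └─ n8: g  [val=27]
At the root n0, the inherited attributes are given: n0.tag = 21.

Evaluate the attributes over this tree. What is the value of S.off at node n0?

1. n0.tag = 21  [given at root]
2. n1.val = 19  [terminal]
3. n3.lab = "pn"  [terminal]
4. n4.tag = 15  [15]
5. n5.off = 14  [S.tag * 3 - 31]
6. n6.val = 16  [terminal]
7. n7.val = 7  [terminal]
8. n5.env = 5  [g₀.val + g₁.val - 18]
9. n8.val = 27  [terminal]
10. n4.off = false  [B.env > 5]
11. n4.lab = "uw"  ["uw"]
12. n4.acc = -9  [S.tag + B.env - 29]
13. n2.env = true  [true]
14. n2.depth = 30  [S.acc * 3 + 57]
15. n2.fin = -9  [S.acc]
16. n2.cnt = true  [S.off == false]
17. n0.off = true  [A.cnt == true]
18. n0.lab = "mq"  ["mq"]
19. n0.acc = 6  [g.val - 13]

true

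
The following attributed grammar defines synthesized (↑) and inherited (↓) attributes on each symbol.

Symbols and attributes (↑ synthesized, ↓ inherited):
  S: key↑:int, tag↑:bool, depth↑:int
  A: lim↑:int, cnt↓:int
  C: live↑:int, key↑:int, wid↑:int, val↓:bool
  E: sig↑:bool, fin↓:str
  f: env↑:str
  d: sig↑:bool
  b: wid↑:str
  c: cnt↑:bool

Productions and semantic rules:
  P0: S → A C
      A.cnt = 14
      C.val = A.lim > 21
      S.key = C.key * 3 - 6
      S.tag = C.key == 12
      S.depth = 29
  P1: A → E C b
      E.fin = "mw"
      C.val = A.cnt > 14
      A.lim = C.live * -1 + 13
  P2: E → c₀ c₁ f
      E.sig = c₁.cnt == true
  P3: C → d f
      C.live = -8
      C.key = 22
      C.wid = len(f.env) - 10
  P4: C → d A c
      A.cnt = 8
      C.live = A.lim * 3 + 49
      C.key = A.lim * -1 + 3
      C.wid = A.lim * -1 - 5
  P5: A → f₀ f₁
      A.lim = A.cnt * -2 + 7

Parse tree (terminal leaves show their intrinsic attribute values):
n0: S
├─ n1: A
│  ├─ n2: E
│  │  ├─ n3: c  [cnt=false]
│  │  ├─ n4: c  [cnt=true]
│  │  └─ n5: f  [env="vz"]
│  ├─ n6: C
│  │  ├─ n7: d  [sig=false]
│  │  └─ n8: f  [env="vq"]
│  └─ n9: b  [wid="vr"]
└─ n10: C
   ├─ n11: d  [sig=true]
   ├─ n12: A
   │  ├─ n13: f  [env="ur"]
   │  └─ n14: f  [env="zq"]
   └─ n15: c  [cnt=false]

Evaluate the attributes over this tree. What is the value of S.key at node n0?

1. n1.cnt = 14  [14]
2. n2.fin = "mw"  ["mw"]
3. n3.cnt = false  [terminal]
4. n4.cnt = true  [terminal]
5. n5.env = "vz"  [terminal]
6. n2.sig = true  [c₁.cnt == true]
7. n6.val = false  [A.cnt > 14]
8. n7.sig = false  [terminal]
9. n8.env = "vq"  [terminal]
10. n6.live = -8  [-8]
11. n6.key = 22  [22]
12. n6.wid = -8  [len(f.env) - 10]
13. n9.wid = "vr"  [terminal]
14. n1.lim = 21  [C.live * -1 + 13]
15. n10.val = false  [A.lim > 21]
16. n11.sig = true  [terminal]
17. n12.cnt = 8  [8]
18. n13.env = "ur"  [terminal]
19. n14.env = "zq"  [terminal]
20. n12.lim = -9  [A.cnt * -2 + 7]
21. n15.cnt = false  [terminal]
22. n10.live = 22  [A.lim * 3 + 49]
23. n10.key = 12  [A.lim * -1 + 3]
24. n10.wid = 4  [A.lim * -1 - 5]
25. n0.key = 30  [C.key * 3 - 6]
26. n0.tag = true  [C.key == 12]
27. n0.depth = 29  [29]

30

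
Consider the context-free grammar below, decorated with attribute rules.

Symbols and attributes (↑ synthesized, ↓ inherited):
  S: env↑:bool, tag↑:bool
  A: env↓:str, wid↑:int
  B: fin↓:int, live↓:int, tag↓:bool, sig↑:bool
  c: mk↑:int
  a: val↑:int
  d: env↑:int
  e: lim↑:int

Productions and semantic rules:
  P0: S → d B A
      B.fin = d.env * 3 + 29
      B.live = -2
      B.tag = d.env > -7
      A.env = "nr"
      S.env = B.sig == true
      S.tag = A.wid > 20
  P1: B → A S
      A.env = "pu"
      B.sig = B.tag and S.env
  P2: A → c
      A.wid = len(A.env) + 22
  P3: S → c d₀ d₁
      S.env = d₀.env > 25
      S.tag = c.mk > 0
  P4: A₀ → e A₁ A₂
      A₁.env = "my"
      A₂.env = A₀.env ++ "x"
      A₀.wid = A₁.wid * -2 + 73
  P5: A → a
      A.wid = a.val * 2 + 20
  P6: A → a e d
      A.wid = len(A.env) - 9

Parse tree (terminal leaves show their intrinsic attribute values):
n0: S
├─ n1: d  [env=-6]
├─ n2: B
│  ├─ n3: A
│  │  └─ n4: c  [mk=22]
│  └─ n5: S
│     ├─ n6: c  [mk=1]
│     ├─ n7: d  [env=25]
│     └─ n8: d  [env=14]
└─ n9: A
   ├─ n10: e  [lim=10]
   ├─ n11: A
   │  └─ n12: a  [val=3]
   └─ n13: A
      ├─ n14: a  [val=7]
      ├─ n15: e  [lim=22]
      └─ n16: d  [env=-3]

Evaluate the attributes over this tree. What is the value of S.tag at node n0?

true

1. n1.env = -6  [terminal]
2. n2.fin = 11  [d.env * 3 + 29]
3. n2.live = -2  [-2]
4. n2.tag = true  [d.env > -7]
5. n3.env = "pu"  ["pu"]
6. n4.mk = 22  [terminal]
7. n3.wid = 24  [len(A.env) + 22]
8. n6.mk = 1  [terminal]
9. n7.env = 25  [terminal]
10. n8.env = 14  [terminal]
11. n5.env = false  [d₀.env > 25]
12. n5.tag = true  [c.mk > 0]
13. n2.sig = false  [B.tag and S.env]
14. n9.env = "nr"  ["nr"]
15. n10.lim = 10  [terminal]
16. n11.env = "my"  ["my"]
17. n12.val = 3  [terminal]
18. n11.wid = 26  [a.val * 2 + 20]
19. n13.env = "nrx"  [A₀.env ++ "x"]
20. n14.val = 7  [terminal]
21. n15.lim = 22  [terminal]
22. n16.env = -3  [terminal]
23. n13.wid = -6  [len(A.env) - 9]
24. n9.wid = 21  [A₁.wid * -2 + 73]
25. n0.env = false  [B.sig == true]
26. n0.tag = true  [A.wid > 20]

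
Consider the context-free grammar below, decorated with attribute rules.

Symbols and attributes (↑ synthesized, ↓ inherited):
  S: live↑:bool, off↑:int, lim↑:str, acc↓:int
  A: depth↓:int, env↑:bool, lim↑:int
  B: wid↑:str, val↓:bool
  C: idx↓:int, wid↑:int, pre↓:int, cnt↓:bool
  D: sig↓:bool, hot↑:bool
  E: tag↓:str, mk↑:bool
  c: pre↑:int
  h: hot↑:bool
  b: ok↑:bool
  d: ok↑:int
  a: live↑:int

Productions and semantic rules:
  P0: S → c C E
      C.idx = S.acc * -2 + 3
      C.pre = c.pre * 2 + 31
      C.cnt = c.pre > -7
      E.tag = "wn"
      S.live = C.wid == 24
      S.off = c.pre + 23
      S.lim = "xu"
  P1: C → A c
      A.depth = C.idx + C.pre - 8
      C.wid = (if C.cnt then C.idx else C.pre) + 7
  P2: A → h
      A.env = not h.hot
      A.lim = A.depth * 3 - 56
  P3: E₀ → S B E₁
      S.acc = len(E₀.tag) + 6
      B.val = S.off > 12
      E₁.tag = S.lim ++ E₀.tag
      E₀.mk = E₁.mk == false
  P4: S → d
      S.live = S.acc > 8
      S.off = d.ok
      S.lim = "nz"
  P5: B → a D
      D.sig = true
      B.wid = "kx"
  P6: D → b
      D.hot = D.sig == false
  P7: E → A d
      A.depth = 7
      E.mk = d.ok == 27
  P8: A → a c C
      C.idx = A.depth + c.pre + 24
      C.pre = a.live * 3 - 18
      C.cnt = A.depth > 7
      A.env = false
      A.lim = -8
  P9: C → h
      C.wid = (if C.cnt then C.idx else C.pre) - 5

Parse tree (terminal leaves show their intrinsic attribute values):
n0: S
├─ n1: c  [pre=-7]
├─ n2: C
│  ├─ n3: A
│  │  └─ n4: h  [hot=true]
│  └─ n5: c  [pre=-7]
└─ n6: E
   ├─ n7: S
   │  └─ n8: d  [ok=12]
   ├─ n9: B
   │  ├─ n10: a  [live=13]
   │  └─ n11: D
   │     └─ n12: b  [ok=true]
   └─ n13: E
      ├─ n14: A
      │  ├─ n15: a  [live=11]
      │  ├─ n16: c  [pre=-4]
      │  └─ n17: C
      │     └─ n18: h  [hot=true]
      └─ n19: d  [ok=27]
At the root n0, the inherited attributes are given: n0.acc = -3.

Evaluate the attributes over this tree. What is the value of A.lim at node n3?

1. n0.acc = -3  [given at root]
2. n1.pre = -7  [terminal]
3. n2.idx = 9  [S.acc * -2 + 3]
4. n2.pre = 17  [c.pre * 2 + 31]
5. n2.cnt = false  [c.pre > -7]
6. n3.depth = 18  [C.idx + C.pre - 8]
7. n4.hot = true  [terminal]
8. n3.env = false  [not h.hot]
9. n3.lim = -2  [A.depth * 3 - 56]
10. n5.pre = -7  [terminal]
11. n2.wid = 24  [(if C.cnt then C.idx else C.pre) + 7]
12. n6.tag = "wn"  ["wn"]
13. n7.acc = 8  [len(E₀.tag) + 6]
14. n8.ok = 12  [terminal]
15. n7.live = false  [S.acc > 8]
16. n7.off = 12  [d.ok]
17. n7.lim = "nz"  ["nz"]
18. n9.val = false  [S.off > 12]
19. n10.live = 13  [terminal]
20. n11.sig = true  [true]
21. n12.ok = true  [terminal]
22. n11.hot = false  [D.sig == false]
23. n9.wid = "kx"  ["kx"]
24. n13.tag = "nzwn"  [S.lim ++ E₀.tag]
25. n14.depth = 7  [7]
26. n15.live = 11  [terminal]
27. n16.pre = -4  [terminal]
28. n17.idx = 27  [A.depth + c.pre + 24]
29. n17.pre = 15  [a.live * 3 - 18]
30. n17.cnt = false  [A.depth > 7]
31. n18.hot = true  [terminal]
32. n17.wid = 10  [(if C.cnt then C.idx else C.pre) - 5]
33. n14.env = false  [false]
34. n14.lim = -8  [-8]
35. n19.ok = 27  [terminal]
36. n13.mk = true  [d.ok == 27]
37. n6.mk = false  [E₁.mk == false]
38. n0.live = true  [C.wid == 24]
39. n0.off = 16  [c.pre + 23]
40. n0.lim = "xu"  ["xu"]

-2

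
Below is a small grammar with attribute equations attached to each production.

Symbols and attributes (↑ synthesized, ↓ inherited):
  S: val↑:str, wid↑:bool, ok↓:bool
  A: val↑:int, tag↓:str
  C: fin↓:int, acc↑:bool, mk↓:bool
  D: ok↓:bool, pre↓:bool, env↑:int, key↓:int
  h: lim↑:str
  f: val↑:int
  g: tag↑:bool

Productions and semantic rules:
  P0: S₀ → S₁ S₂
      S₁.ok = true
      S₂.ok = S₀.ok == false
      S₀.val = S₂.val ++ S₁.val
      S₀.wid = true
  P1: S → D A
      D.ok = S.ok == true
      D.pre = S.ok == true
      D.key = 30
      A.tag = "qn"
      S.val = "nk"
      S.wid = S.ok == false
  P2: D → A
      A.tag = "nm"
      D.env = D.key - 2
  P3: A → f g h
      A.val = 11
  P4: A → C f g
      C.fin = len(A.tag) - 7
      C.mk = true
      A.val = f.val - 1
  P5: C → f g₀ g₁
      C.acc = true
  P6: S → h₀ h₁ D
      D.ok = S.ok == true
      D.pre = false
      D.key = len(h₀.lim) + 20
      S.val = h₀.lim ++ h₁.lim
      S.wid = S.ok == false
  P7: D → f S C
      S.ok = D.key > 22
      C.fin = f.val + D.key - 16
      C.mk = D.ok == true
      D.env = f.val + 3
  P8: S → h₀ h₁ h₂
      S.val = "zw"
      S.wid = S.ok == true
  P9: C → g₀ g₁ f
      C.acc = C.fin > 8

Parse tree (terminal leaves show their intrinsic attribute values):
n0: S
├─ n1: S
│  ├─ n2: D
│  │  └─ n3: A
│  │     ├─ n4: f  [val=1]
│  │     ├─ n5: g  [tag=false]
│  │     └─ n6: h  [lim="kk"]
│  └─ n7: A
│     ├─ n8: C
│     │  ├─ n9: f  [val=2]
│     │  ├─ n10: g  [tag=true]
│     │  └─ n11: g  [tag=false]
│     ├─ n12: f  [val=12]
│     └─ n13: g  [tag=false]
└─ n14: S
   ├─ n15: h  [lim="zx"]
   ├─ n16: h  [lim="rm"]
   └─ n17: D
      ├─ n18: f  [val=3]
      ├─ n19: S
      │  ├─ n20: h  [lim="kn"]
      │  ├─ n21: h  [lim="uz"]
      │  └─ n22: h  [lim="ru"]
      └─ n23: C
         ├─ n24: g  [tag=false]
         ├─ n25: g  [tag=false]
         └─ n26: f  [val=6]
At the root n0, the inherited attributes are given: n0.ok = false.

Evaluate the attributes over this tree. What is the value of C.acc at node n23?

true

1. n0.ok = false  [given at root]
2. n1.ok = true  [true]
3. n2.ok = true  [S.ok == true]
4. n2.pre = true  [S.ok == true]
5. n2.key = 30  [30]
6. n3.tag = "nm"  ["nm"]
7. n4.val = 1  [terminal]
8. n5.tag = false  [terminal]
9. n6.lim = "kk"  [terminal]
10. n3.val = 11  [11]
11. n2.env = 28  [D.key - 2]
12. n7.tag = "qn"  ["qn"]
13. n8.fin = -5  [len(A.tag) - 7]
14. n8.mk = true  [true]
15. n9.val = 2  [terminal]
16. n10.tag = true  [terminal]
17. n11.tag = false  [terminal]
18. n8.acc = true  [true]
19. n12.val = 12  [terminal]
20. n13.tag = false  [terminal]
21. n7.val = 11  [f.val - 1]
22. n1.val = "nk"  ["nk"]
23. n1.wid = false  [S.ok == false]
24. n14.ok = true  [S₀.ok == false]
25. n15.lim = "zx"  [terminal]
26. n16.lim = "rm"  [terminal]
27. n17.ok = true  [S.ok == true]
28. n17.pre = false  [false]
29. n17.key = 22  [len(h₀.lim) + 20]
30. n18.val = 3  [terminal]
31. n19.ok = false  [D.key > 22]
32. n20.lim = "kn"  [terminal]
33. n21.lim = "uz"  [terminal]
34. n22.lim = "ru"  [terminal]
35. n19.val = "zw"  ["zw"]
36. n19.wid = false  [S.ok == true]
37. n23.fin = 9  [f.val + D.key - 16]
38. n23.mk = true  [D.ok == true]
39. n24.tag = false  [terminal]
40. n25.tag = false  [terminal]
41. n26.val = 6  [terminal]
42. n23.acc = true  [C.fin > 8]
43. n17.env = 6  [f.val + 3]
44. n14.val = "zxrm"  [h₀.lim ++ h₁.lim]
45. n14.wid = false  [S.ok == false]
46. n0.val = "zxrmnk"  [S₂.val ++ S₁.val]
47. n0.wid = true  [true]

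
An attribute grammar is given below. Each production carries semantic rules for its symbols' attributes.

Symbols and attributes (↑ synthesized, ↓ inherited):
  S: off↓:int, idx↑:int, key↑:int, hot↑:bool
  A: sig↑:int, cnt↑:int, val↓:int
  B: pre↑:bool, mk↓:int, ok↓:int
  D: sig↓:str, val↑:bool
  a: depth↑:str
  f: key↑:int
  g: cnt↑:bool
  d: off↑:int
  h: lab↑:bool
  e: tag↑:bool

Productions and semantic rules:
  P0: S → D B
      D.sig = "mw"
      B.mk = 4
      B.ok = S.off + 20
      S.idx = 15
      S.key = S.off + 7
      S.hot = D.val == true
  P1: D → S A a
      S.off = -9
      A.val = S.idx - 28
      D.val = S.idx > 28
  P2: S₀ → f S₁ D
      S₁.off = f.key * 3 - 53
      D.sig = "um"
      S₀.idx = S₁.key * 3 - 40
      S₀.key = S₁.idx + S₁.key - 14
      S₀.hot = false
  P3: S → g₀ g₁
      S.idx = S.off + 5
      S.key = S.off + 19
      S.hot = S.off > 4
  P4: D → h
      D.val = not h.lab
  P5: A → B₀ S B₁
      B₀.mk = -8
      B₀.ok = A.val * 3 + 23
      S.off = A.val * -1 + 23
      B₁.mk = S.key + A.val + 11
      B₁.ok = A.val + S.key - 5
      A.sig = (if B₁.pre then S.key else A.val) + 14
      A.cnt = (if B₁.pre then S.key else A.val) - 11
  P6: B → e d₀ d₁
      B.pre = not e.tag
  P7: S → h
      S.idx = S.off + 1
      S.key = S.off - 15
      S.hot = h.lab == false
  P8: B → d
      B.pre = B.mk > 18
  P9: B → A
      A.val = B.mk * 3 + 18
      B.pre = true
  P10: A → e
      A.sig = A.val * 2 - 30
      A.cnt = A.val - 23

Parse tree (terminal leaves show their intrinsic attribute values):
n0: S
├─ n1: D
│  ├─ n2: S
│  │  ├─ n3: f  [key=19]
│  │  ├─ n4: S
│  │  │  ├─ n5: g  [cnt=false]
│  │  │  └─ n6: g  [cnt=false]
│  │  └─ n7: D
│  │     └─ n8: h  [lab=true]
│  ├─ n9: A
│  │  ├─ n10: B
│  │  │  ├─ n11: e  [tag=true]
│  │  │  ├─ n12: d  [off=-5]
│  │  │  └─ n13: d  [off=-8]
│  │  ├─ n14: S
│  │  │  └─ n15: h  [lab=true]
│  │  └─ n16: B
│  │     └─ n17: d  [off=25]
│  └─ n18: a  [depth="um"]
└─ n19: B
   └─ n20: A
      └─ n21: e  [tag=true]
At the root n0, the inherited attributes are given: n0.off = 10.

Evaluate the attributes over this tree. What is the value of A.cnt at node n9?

-4

1. n0.off = 10  [given at root]
2. n1.sig = "mw"  ["mw"]
3. n2.off = -9  [-9]
4. n3.key = 19  [terminal]
5. n4.off = 4  [f.key * 3 - 53]
6. n5.cnt = false  [terminal]
7. n6.cnt = false  [terminal]
8. n4.idx = 9  [S.off + 5]
9. n4.key = 23  [S.off + 19]
10. n4.hot = false  [S.off > 4]
11. n7.sig = "um"  ["um"]
12. n8.lab = true  [terminal]
13. n7.val = false  [not h.lab]
14. n2.idx = 29  [S₁.key * 3 - 40]
15. n2.key = 18  [S₁.idx + S₁.key - 14]
16. n2.hot = false  [false]
17. n9.val = 1  [S.idx - 28]
18. n10.mk = -8  [-8]
19. n10.ok = 26  [A.val * 3 + 23]
20. n11.tag = true  [terminal]
21. n12.off = -5  [terminal]
22. n13.off = -8  [terminal]
23. n10.pre = false  [not e.tag]
24. n14.off = 22  [A.val * -1 + 23]
25. n15.lab = true  [terminal]
26. n14.idx = 23  [S.off + 1]
27. n14.key = 7  [S.off - 15]
28. n14.hot = false  [h.lab == false]
29. n16.mk = 19  [S.key + A.val + 11]
30. n16.ok = 3  [A.val + S.key - 5]
31. n17.off = 25  [terminal]
32. n16.pre = true  [B.mk > 18]
33. n9.sig = 21  [(if B₁.pre then S.key else A.val) + 14]
34. n9.cnt = -4  [(if B₁.pre then S.key else A.val) - 11]
35. n18.depth = "um"  [terminal]
36. n1.val = true  [S.idx > 28]
37. n19.mk = 4  [4]
38. n19.ok = 30  [S.off + 20]
39. n20.val = 30  [B.mk * 3 + 18]
40. n21.tag = true  [terminal]
41. n20.sig = 30  [A.val * 2 - 30]
42. n20.cnt = 7  [A.val - 23]
43. n19.pre = true  [true]
44. n0.idx = 15  [15]
45. n0.key = 17  [S.off + 7]
46. n0.hot = true  [D.val == true]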